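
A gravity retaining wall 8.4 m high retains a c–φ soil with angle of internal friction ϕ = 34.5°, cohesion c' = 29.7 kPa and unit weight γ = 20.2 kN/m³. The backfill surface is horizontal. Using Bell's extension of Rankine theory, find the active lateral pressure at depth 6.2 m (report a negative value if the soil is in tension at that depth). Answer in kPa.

K_a = (1 − sin φ)/(1 + sin φ) = 0.2768.
σ_a = K_a γ z − 2c√K_a = 0.2768×20.2×6.2 − 2×29.7×0.5261 = 3.416 kPa.

3.42 kPa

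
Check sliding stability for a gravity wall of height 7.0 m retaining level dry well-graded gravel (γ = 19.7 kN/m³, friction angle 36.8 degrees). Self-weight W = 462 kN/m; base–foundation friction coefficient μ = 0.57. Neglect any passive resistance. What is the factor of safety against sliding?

K_a = tan²(45° − 36.8°/2) = 0.2508.
P_a = ½K_aγH² = 0.5×0.2508×19.7×7.0² = 121.0 kN/m, acting at H/3 = 2.333 m above the base.
FS_sliding = μW / P_a = 0.57×462 / 121.0 = 2.176.

2.18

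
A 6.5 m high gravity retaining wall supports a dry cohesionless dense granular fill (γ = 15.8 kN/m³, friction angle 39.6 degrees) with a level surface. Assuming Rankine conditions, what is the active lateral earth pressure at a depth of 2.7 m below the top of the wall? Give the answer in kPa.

9.45 kPa

K_a = (1 − sin φ)/(1 + sin φ) = 0.2214.
σ_h = K_a γ z = 0.2214 × 15.8 × 2.7 = 9.446 kPa.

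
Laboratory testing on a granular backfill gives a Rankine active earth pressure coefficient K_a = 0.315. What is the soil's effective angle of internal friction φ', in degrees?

K_a = tan²(45° − φ/2) ⇒ 45° − φ/2 = arctan(√0.315) = 29.30°.
φ = 2(45° − 29.30°) = 31.39°.

31.4°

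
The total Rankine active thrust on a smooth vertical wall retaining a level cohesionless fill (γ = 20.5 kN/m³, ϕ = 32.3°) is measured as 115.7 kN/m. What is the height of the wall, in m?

6.10 m

K_a = 0.3035. P_a = ½ K_a γ H² ⇒ H = √(2P_a/(K_a γ)).
H = √(2×115.7/(0.3035×20.5)) = 6.099 m.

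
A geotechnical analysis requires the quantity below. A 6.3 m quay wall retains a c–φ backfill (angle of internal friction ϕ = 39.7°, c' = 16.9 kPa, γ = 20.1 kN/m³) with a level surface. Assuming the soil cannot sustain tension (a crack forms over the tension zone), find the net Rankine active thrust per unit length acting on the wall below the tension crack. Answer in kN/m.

K_a = 0.2204; √K_a = 0.4695.
Tension-crack depth z_c = 2c/(γ√K_a) = 2×16.9/(20.1×0.4695) = 3.582 m.
σ_a at base = K_a γ H − 2c√K_a = 0.2204×20.1×6.3 − 2×16.9×0.4695 = 12.04 kPa.
P_a = ½ × 12.04 × (H − z_c) = 0.5×12.04×2.718 = 16.37 kN/m.

16.4 kN/m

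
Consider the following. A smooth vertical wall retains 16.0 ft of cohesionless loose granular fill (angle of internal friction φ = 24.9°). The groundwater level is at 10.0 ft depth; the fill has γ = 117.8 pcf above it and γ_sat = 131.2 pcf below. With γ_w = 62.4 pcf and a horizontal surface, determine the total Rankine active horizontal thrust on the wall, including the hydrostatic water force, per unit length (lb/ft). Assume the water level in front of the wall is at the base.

6910 lb/ft

K_a = tan²(45° − φ/2) = 0.4074.
γ' = 131.2 − 62.4 = 68.80 pcf. Depth below WT = 6.0 ft.
σ'_h at WT = K_a γ d_w = 479.9 psf; at base = 479.9 + K_a γ' × 6.0 = 648.1 psf.
P₁ (0–10.0 ft) = ½×479.9×10.0 = 2400. P₂ (10.0–16.0 ft) = ½(479.9+648.1)×6.0 = 3384.
P_w = ½ γ_w h₂² = 0.5×62.4×6.0² = 1123. Total = 2400+3384+1123 = 6907 lb/ft.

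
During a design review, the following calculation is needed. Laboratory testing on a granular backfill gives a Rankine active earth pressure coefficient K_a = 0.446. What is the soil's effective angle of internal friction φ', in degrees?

22.5°

K_a = tan²(45° − φ/2) ⇒ 45° − φ/2 = arctan(√0.446) = 33.74°.
φ = 2(45° − 33.74°) = 22.53°.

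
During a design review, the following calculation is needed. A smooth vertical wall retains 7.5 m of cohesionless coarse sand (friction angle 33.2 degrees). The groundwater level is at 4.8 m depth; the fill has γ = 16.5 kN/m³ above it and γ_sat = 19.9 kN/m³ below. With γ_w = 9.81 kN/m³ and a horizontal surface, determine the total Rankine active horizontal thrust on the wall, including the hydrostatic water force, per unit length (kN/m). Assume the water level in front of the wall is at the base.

165 kN/m

K_a = tan²(45° − φ/2) = 0.2924.
γ' = 19.9 − 9.81 = 10.09 kN/m³. Depth below WT = 2.7 m.
σ'_h at WT = K_a γ d_w = 23.15 kPa; at base = 23.15 + K_a γ' × 2.7 = 31.12 kPa.
P₁ (0–4.8 m) = ½×23.15×4.8 = 55.57. P₂ (4.8–7.5 m) = ½(23.15+31.12)×2.7 = 73.27.
P_w = ½ γ_w h₂² = 0.5×9.81×2.7² = 35.76. Total = 55.57+73.27+35.76 = 164.6 kN/m.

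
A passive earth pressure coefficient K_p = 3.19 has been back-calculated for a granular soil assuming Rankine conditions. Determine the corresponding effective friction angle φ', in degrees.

K_p = (1+sin φ)/(1−sin φ) ⇒ sin φ = (K_p − 1)/(K_p + 1) = 0.5227.
φ = arcsin(0.5227) = 31.51°.

31.5°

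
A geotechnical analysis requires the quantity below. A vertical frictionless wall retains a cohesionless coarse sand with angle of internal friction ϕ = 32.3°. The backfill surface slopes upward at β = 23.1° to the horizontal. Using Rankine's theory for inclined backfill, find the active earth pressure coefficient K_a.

K_a = cos β · (cos β − √(cos²β − cos²φ)) / (cos β + √(cos²β − cos²φ)).
cos β = 0.9198, cos φ = 0.8453, √(cos²β − cos²φ) = 0.3628.
K_a = 0.9198 × (0.9198 − 0.3628)/(0.9198 + 0.3628) = 0.3995.

0.399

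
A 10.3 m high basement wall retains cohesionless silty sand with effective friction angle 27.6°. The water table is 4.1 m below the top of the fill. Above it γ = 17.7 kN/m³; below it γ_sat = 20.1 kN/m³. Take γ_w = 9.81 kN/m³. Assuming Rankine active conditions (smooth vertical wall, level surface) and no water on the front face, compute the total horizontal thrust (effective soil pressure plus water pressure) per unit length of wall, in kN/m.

481 kN/m

K_a = tan²(45° − φ/2) = 0.3668.
γ' = 20.1 − 9.81 = 10.29 kN/m³. Depth below WT = 6.2 m.
σ'_h at WT = K_a γ d_w = 26.62 kPa; at base = 26.62 + K_a γ' × 6.2 = 50.02 kPa.
P₁ (0–4.1 m) = ½×26.62×4.1 = 54.56. P₂ (4.1–10.3 m) = ½(26.62+50.02)×6.2 = 237.6.
P_w = ½ γ_w h₂² = 0.5×9.81×6.2² = 188.5. Total = 54.56+237.6+188.5 = 480.7 kN/m.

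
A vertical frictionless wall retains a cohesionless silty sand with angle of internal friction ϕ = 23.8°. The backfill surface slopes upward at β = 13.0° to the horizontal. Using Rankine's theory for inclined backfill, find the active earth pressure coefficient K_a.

K_a = cos β · (cos β − √(cos²β − cos²φ)) / (cos β + √(cos²β − cos²φ)).
cos β = 0.9744, cos φ = 0.9150, √(cos²β − cos²φ) = 0.3350.
K_a = 0.9744 × (0.9744 − 0.3350)/(0.9744 + 0.3350) = 0.4758.

0.476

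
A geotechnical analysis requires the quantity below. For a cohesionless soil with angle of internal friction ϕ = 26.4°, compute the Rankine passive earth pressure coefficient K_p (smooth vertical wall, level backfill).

2.60

K_p = (1 + sin φ)/(1 − sin φ) = tan²(45° + 26.4°/2) = 2.601.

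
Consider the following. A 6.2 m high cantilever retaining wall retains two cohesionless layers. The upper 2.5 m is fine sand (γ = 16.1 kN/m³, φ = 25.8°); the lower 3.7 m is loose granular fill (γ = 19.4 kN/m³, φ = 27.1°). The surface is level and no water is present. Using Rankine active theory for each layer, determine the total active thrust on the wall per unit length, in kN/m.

K_a1 = tan²(45°−25.8°/2) = 0.3935; K_a2 = tan²(45°−27.1°/2) = 0.3741.
Layer 1: σ at base = K_a1 γ₁ h₁ = 15.84 kPa; P₁ = ½×15.84×2.5 = 19.80.
Layer 2: σ_v at top = γ₁h₁ = 40.25; σ_h top = K_a2×40.25 = 15.06; σ_h base = K_a2×(40.25+19.4×3.7) = 41.91.
P₂ = ½(15.06+41.91)×3.7 = 105.4. Total P_a = 19.80+105.4 = 125.2 kN/m.

125 kN/m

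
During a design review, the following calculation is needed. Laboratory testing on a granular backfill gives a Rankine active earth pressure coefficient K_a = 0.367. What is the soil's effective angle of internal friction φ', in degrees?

27.6°

K_a = tan²(45° − φ/2) ⇒ 45° − φ/2 = arctan(√0.367) = 31.21°.
φ = 2(45° − 31.21°) = 27.58°.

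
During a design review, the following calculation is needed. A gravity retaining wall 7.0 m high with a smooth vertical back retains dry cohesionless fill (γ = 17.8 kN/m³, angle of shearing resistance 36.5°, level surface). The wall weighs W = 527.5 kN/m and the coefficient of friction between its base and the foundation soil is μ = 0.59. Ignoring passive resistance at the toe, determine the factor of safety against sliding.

2.81

K_a = tan²(45° − 36.5°/2) = 0.2541.
P_a = ½K_aγH² = 0.5×0.2541×17.8×7.0² = 110.8 kN/m, acting at H/3 = 2.333 m above the base.
FS_sliding = μW / P_a = 0.59×527.5 / 110.8 = 2.809.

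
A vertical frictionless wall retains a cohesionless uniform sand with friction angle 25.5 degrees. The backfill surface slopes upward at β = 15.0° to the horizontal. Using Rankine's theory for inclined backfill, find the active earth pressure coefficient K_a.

0.459

K_a = cos β · (cos β − √(cos²β − cos²φ)) / (cos β + √(cos²β − cos²φ)).
cos β = 0.9659, cos φ = 0.9026, √(cos²β − cos²φ) = 0.3440.
K_a = 0.9659 × (0.9659 − 0.3440)/(0.9659 + 0.3440) = 0.4586.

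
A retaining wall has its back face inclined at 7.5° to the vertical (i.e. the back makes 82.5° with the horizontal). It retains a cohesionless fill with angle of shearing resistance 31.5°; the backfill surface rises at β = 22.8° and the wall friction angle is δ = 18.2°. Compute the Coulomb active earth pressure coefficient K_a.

K_a = sin²(α+φ) / [sin²α · sin(α−δ) · (1 + √{sin(φ+δ)sin(φ−β) / (sin(α−δ)sin(α+β))})²].
With α = 82.5°, φ = 31.5°, δ = 18.2°, β = 22.8°: K_a = 0.5062.

0.506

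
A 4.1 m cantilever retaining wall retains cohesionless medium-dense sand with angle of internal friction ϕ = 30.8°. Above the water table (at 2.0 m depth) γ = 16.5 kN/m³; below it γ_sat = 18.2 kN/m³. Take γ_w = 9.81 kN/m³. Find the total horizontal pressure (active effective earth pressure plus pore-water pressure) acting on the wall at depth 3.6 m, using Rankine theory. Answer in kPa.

30.7 kPa

K_a = (1 − sin φ)/(1 + sin φ) = 0.3227.
γ' = 18.2 − 9.81 = 8.390 kN/m³.
Effective vertical stress at 3.6 m: σ'_v = 16.5×2.0 + 8.390×1.60 = 46.42 kPa.
σ'_h = K_a σ'_v = 0.3227 × 46.42 = 14.98 kPa; u = γ_w × 1.60 = 15.70 kPa.
Total σ_h = 14.98 + 15.70 = 30.68 kPa.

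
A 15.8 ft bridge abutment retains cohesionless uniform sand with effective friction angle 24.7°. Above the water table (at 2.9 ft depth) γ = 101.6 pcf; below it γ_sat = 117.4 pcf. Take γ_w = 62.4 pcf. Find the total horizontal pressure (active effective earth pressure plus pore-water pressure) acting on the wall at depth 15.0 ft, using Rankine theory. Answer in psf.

K_a = (1 − sin φ)/(1 + sin φ) = 0.4106.
γ' = 117.4 − 62.4 = 55.00 pcf.
Effective vertical stress at 15.0 ft: σ'_v = 101.6×2.9 + 55.00×12.1 = 960.1 psf.
σ'_h = K_a σ'_v = 0.4106 × 960.1 = 394.2 psf; u = γ_w × 12.1 = 755.0 psf.
Total σ_h = 394.2 + 755.0 = 1149 psf.

1150 psf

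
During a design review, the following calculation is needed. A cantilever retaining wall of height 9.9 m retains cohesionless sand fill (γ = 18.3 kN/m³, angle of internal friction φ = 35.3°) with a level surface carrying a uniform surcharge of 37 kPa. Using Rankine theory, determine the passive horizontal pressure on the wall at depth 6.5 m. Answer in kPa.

K_p = (1 + sin φ)/(1 − sin φ) = 3.738.
σ_v = γz + q = 18.3 × 6.5 + 37 = 155.9 kPa.
σ_h = K_p σ_v = 3.738 × 155.9 = 582.9 kPa.

583 kPa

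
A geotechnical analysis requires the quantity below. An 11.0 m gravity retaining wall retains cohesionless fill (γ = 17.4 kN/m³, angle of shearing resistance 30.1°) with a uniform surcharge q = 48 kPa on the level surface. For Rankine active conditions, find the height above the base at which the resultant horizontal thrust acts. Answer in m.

K_a = 0.3320.
Triangular part P₁ = ½K_aγH² = 349.5 at H/3 = 3.667 m; rectangular part P₂ = K_a q H = 175.3 at H/2 = 5.500 m.
ȳ = (P₁·3.667 + P₂·5.500)/(P₁+P₂) = 4.279 m.

4.28 m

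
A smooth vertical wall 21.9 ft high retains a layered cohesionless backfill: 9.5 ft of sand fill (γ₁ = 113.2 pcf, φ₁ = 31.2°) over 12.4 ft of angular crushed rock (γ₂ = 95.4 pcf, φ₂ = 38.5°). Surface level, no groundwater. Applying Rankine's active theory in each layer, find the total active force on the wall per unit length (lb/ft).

6430 lb/ft

K_a1 = tan²(45°−31.2°/2) = 0.3175; K_a2 = tan²(45°−38.5°/2) = 0.2327.
Layer 1: σ at base = K_a1 γ₁ h₁ = 341.4 psf; P₁ = ½×341.4×9.5 = 1622.
Layer 2: σ_v at top = γ₁h₁ = 1075; σ_h top = K_a2×1075 = 250.2; σ_h base = K_a2×(1075+95.4×12.4) = 525.4.
P₂ = ½(250.2+525.4)×12.4 = 4809. Total P_a = 1622+4809 = 6431 lb/ft.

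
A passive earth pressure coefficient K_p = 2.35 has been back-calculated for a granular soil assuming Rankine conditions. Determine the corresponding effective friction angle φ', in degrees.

K_p = (1+sin φ)/(1−sin φ) ⇒ sin φ = (K_p − 1)/(K_p + 1) = 0.4030.
φ = arcsin(0.4030) = 23.76°.

23.8°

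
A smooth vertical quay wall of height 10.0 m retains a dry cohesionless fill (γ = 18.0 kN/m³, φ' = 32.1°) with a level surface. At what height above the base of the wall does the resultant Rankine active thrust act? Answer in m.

3.33 m

K_a = 0.3060.
The pressure distribution is triangular, so the resultant acts at H/3 above the base = 10.0/3 = 3.333 m.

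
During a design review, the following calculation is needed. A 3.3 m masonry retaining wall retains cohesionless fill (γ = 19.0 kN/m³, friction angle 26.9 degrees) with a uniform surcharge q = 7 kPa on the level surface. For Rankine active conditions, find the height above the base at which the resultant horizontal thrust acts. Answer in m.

K_a = 0.3770.
Triangular part P₁ = ½K_aγH² = 39.00 at H/3 = 1.100 m; rectangular part P₂ = K_a q H = 8.709 at H/2 = 1.650 m.
ȳ = (P₁·1.100 + P₂·1.650)/(P₁+P₂) = 1.200 m.

1.20 m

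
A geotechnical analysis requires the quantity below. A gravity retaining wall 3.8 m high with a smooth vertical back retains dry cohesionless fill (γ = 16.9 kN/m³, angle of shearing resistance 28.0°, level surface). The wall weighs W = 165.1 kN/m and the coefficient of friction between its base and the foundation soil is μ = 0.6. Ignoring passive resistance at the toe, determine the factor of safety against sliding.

K_a = tan²(45° − 28.0°/2) = 0.3610.
P_a = ½K_aγH² = 0.5×0.3610×16.9×3.8² = 44.05 kN/m, acting at H/3 = 1.267 m above the base.
FS_sliding = μW / P_a = 0.6×165.1 / 44.05 = 2.249.

2.25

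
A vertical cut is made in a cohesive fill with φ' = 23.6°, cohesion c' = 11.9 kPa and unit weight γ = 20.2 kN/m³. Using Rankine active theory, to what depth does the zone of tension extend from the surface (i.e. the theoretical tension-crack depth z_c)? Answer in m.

K_a = tan²(45° − 23.6°/2) = 0.4282; √K_a = 0.6544.
The active pressure is zero where K_a γ z = 2c√K_a, so z_c = 2c/(γ√K_a) = 2×11.9/(20.2×0.6544) = 1.801 m.

1.80 m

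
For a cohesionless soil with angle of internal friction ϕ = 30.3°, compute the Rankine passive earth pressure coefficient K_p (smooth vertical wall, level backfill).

3.04

K_p = (1 + sin φ)/(1 − sin φ) = tan²(45° + 30.3°/2) = 3.037.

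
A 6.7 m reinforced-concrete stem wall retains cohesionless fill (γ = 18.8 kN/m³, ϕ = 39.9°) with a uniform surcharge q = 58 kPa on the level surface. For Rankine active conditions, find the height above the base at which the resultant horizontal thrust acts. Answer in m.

2.77 m

K_a = 0.2184.
Triangular part P₁ = ½K_aγH² = 92.17 at H/3 = 2.233 m; rectangular part P₂ = K_a q H = 84.88 at H/2 = 3.350 m.
ȳ = (P₁·2.233 + P₂·3.350)/(P₁+P₂) = 2.769 m.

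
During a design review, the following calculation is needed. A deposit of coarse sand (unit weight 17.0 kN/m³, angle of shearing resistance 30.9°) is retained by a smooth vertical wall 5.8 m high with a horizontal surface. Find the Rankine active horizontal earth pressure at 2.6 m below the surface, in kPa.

14.2 kPa

K_a = (1 − sin φ)/(1 + sin φ) = 0.3214.
σ_h = K_a γ z = 0.3214 × 17.0 × 2.6 = 14.21 kPa.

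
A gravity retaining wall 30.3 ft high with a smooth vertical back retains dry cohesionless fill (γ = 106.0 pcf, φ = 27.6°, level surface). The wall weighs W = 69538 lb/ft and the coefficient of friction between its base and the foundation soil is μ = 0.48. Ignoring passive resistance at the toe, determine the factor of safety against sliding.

K_a = tan²(45° − 27.6°/2) = 0.3668.
P_a = ½K_aγH² = 0.5×0.3668×106.0×30.3² = 17850 lb/ft, acting at H/3 = 10.10 ft above the base.
FS_sliding = μW / P_a = 0.48×69538 / 17850 = 1.870.

1.87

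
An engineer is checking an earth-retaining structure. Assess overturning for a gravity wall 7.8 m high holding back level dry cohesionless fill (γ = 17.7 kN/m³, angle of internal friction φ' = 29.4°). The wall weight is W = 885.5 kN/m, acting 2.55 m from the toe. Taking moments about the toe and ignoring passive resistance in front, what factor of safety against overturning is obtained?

K_a = tan²(45° − 29.4°/2) = 0.3415.
P_a = ½K_aγH² = 0.5×0.3415×17.7×7.8² = 183.9 kN/m, acting at H/3 = 2.600 m above the base.
Overturning moment M_o = P_a × H/3 = 183.9 × 2.600 = 478.0.
Resisting moment M_r = W × 2.55 = 885.5 × 2.55 = 2258.
FS_overturning = M_r/M_o = 2258/478.0 = 4.724.

4.72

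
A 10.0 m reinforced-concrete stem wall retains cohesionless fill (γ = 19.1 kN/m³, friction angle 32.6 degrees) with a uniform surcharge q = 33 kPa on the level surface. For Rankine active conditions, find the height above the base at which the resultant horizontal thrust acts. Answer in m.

K_a = 0.2997.
Triangular part P₁ = ½K_aγH² = 286.3 at H/3 = 3.333 m; rectangular part P₂ = K_a q H = 98.91 at H/2 = 5.000 m.
ȳ = (P₁·3.333 + P₂·5.000)/(P₁+P₂) = 3.761 m.

3.76 m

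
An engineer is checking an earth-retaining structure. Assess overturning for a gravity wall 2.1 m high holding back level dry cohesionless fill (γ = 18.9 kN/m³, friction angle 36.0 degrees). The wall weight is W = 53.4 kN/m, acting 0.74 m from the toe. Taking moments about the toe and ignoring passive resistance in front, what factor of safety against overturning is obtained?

K_a = tan²(45° − 36.0°/2) = 0.2596.
P_a = ½K_aγH² = 0.5×0.2596×18.9×2.1² = 10.82 kN/m, acting at H/3 = 0.7000 m above the base.
Overturning moment M_o = P_a × H/3 = 10.82 × 0.7000 = 7.574.
Resisting moment M_r = W × 0.74 = 53.4 × 0.74 = 39.52.
FS_overturning = M_r/M_o = 39.52/7.574 = 5.218.

5.22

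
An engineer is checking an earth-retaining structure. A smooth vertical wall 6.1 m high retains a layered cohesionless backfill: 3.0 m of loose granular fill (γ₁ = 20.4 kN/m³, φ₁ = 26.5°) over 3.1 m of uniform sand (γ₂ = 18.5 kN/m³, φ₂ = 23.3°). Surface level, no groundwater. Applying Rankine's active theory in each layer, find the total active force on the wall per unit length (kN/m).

K_a1 = tan²(45°−26.5°/2) = 0.3829; K_a2 = tan²(45°−23.3°/2) = 0.4331.
Layer 1: σ at base = K_a1 γ₁ h₁ = 23.44 kPa; P₁ = ½×23.44×3.0 = 35.15.
Layer 2: σ_v at top = γ₁h₁ = 61.20; σ_h top = K_a2×61.20 = 26.51; σ_h base = K_a2×(61.20+18.5×3.1) = 51.35.
P₂ = ½(26.51+51.35)×3.1 = 120.7. Total P_a = 35.15+120.7 = 155.8 kN/m.

156 kN/m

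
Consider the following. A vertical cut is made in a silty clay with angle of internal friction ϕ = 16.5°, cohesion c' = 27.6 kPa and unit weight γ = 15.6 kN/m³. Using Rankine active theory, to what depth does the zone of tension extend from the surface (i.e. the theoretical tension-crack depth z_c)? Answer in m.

4.74 m

K_a = tan²(45° − 16.5°/2) = 0.5576; √K_a = 0.7467.
The active pressure is zero where K_a γ z = 2c√K_a, so z_c = 2c/(γ√K_a) = 2×27.6/(15.6×0.7467) = 4.739 m.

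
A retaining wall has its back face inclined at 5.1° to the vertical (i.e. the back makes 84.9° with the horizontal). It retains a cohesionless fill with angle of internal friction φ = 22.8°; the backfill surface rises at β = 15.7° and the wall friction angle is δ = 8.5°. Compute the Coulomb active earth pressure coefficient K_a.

0.594

K_a = sin²(α+φ) / [sin²α · sin(α−δ) · (1 + √{sin(φ+δ)sin(φ−β) / (sin(α−δ)sin(α+β))})²].
With α = 84.9°, φ = 22.8°, δ = 8.5°, β = 15.7°: K_a = 0.5935.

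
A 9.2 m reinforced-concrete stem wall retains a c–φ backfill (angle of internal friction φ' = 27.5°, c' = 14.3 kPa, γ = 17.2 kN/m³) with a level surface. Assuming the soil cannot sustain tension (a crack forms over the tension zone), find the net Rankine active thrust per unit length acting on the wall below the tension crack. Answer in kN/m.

K_a = 0.3682; √K_a = 0.6068.
Tension-crack depth z_c = 2c/(γ√K_a) = 2×14.3/(17.2×0.6068) = 2.740 m.
σ_a at base = K_a γ H − 2c√K_a = 0.3682×17.2×9.2 − 2×14.3×0.6068 = 40.91 kPa.
P_a = ½ × 40.91 × (H − z_c) = 0.5×40.91×6.460 = 132.1 kN/m.

132 kN/m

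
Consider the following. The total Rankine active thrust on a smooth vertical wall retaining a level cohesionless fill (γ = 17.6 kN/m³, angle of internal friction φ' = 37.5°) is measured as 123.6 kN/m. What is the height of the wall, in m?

7.60 m

K_a = 0.2432. P_a = ½ K_a γ H² ⇒ H = √(2P_a/(K_a γ)).
H = √(2×123.6/(0.2432×17.6)) = 7.600 m.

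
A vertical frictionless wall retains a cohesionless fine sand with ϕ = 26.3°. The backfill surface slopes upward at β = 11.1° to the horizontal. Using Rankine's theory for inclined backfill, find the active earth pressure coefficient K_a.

0.414

K_a = cos β · (cos β − √(cos²β − cos²φ)) / (cos β + √(cos²β − cos²φ)).
cos β = 0.9813, cos φ = 0.8965, √(cos²β − cos²φ) = 0.3991.
K_a = 0.9813 × (0.9813 − 0.3991)/(0.9813 + 0.3991) = 0.4139.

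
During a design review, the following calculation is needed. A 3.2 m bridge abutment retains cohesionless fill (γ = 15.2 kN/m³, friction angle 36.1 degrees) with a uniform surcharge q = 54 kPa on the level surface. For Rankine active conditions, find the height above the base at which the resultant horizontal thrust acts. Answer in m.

K_a = 0.2585.
Triangular part P₁ = ½K_aγH² = 20.12 at H/3 = 1.067 m; rectangular part P₂ = K_a q H = 44.67 at H/2 = 1.600 m.
ȳ = (P₁·1.067 + P₂·1.600)/(P₁+P₂) = 1.434 m.

1.43 m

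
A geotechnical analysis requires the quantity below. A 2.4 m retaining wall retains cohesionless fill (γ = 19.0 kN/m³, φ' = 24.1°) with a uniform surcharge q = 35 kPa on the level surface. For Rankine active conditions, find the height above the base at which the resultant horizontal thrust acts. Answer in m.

K_a = 0.4201.
Triangular part P₁ = ½K_aγH² = 22.99 at H/3 = 0.8000 m; rectangular part P₂ = K_a q H = 35.29 at H/2 = 1.200 m.
ȳ = (P₁·0.8000 + P₂·1.200)/(P₁+P₂) = 1.042 m.

1.04 m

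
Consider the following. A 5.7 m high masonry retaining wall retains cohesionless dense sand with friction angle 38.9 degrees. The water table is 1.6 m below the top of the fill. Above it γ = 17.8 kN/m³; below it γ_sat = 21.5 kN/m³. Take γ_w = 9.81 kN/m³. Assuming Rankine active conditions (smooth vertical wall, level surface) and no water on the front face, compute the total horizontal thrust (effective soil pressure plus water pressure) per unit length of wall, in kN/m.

K_a = tan²(45° − φ/2) = 0.2285.
γ' = 21.5 − 9.81 = 11.69 kN/m³. Depth below WT = 4.1 m.
σ'_h at WT = K_a γ d_w = 6.509 kPa; at base = 6.509 + K_a γ' × 4.1 = 17.46 kPa.
P₁ (0–1.6 m) = ½×6.509×1.6 = 5.207. P₂ (1.6–5.7 m) = ½(6.509+17.46)×4.1 = 49.14.
P_w = ½ γ_w h₂² = 0.5×9.81×4.1² = 82.45. Total = 5.207+49.14+82.45 = 136.8 kN/m.

137 kN/m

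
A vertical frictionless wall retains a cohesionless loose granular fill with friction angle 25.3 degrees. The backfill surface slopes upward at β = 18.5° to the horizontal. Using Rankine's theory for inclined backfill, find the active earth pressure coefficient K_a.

0.509

K_a = cos β · (cos β − √(cos²β − cos²φ)) / (cos β + √(cos²β − cos²φ)).
cos β = 0.9483, cos φ = 0.9041, √(cos²β − cos²φ) = 0.2863.
K_a = 0.9483 × (0.9483 − 0.2863)/(0.9483 + 0.2863) = 0.5085.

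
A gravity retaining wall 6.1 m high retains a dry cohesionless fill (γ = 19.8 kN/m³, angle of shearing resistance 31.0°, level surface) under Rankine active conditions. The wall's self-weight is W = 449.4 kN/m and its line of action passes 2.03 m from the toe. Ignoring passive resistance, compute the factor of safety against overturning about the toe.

3.80

K_a = tan²(45° − 31.0°/2) = 0.3201.
P_a = ½K_aγH² = 0.5×0.3201×19.8×6.1² = 117.9 kN/m, acting at H/3 = 2.033 m above the base.
Overturning moment M_o = P_a × H/3 = 117.9 × 2.033 = 239.8.
Resisting moment M_r = W × 2.03 = 449.4 × 2.03 = 912.3.
FS_overturning = M_r/M_o = 912.3/239.8 = 3.805.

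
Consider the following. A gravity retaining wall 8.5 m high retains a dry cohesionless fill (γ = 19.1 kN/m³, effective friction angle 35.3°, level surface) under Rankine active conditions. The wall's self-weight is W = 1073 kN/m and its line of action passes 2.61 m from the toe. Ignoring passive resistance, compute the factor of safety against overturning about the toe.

K_a = tan²(45° − 35.3°/2) = 0.2675.
P_a = ½K_aγH² = 0.5×0.2675×19.1×8.5² = 184.6 kN/m, acting at H/3 = 2.833 m above the base.
Overturning moment M_o = P_a × H/3 = 184.6 × 2.833 = 523.0.
Resisting moment M_r = W × 2.61 = 1073 × 2.61 = 2801.
FS_overturning = M_r/M_o = 2801/523.0 = 5.354.

5.35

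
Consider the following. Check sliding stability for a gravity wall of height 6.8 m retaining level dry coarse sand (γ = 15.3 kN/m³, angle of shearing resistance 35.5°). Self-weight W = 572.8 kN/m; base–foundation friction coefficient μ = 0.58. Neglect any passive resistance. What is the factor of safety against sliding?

K_a = tan²(45° − 35.5°/2) = 0.2653.
P_a = ½K_aγH² = 0.5×0.2653×15.3×6.8² = 93.83 kN/m, acting at H/3 = 2.267 m above the base.
FS_sliding = μW / P_a = 0.58×572.8 / 93.83 = 3.541.

3.54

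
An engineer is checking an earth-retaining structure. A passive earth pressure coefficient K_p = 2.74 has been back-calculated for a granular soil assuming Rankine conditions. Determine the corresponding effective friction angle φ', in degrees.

K_p = (1+sin φ)/(1−sin φ) ⇒ sin φ = (K_p − 1)/(K_p + 1) = 0.4652.
φ = arcsin(0.4652) = 27.73°.

27.7°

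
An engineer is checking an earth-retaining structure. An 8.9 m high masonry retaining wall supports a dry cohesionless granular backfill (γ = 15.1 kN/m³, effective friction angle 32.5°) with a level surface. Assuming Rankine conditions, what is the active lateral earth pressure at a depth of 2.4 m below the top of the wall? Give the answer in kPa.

10.9 kPa

K_a = (1 − sin φ)/(1 + sin φ) = 0.3010.
σ_h = K_a γ z = 0.3010 × 15.1 × 2.4 = 10.91 kPa.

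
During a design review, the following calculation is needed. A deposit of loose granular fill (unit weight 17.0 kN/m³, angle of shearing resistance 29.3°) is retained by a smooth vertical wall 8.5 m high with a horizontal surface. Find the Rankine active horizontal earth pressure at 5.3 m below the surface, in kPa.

30.9 kPa

K_a = (1 − sin φ)/(1 + sin φ) = 0.3428.
σ_h = K_a γ z = 0.3428 × 17.0 × 5.3 = 30.89 kPa.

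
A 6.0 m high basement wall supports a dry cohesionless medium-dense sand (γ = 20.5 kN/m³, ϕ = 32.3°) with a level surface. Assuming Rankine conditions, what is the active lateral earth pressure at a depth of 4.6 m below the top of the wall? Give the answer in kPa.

28.6 kPa

K_a = (1 − sin φ)/(1 + sin φ) = 0.3035.
σ_h = K_a γ z = 0.3035 × 20.5 × 4.6 = 28.62 kPa.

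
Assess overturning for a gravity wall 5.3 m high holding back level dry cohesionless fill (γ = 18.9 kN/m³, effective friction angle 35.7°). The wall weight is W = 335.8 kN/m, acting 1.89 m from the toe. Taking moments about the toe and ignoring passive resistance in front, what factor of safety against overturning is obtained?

K_a = tan²(45° − 35.7°/2) = 0.2630.
P_a = ½K_aγH² = 0.5×0.2630×18.9×5.3² = 69.81 kN/m, acting at H/3 = 1.767 m above the base.
Overturning moment M_o = P_a × H/3 = 69.81 × 1.767 = 123.3.
Resisting moment M_r = W × 1.89 = 335.8 × 1.89 = 634.7.
FS_overturning = M_r/M_o = 634.7/123.3 = 5.146.

5.15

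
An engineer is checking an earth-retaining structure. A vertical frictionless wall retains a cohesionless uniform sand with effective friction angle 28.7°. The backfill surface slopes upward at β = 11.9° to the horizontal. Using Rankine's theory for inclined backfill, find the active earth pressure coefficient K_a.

0.377

K_a = cos β · (cos β − √(cos²β − cos²φ)) / (cos β + √(cos²β − cos²φ)).
cos β = 0.9785, cos φ = 0.8771, √(cos²β − cos²φ) = 0.4337.
K_a = 0.9785 × (0.9785 − 0.4337)/(0.9785 + 0.4337) = 0.3775.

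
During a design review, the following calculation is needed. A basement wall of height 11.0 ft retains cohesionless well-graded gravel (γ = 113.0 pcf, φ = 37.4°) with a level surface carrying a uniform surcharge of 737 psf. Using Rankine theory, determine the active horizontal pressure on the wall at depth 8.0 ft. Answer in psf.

K_a = (1 − sin φ)/(1 + sin φ) = 0.2443.
σ_v = γz + q = 113.0 × 8.0 + 737 = 1641 psf.
σ_h = K_a σ_v = 0.2443 × 1641 = 400.8 psf.

401 psf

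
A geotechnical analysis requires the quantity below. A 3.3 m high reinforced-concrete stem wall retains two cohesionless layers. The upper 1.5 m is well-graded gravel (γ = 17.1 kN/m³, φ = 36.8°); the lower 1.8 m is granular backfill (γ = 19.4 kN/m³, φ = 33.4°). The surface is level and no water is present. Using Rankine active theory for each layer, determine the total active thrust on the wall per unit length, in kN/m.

27.3 kN/m

K_a1 = tan²(45°−36.8°/2) = 0.2508; K_a2 = tan²(45°−33.4°/2) = 0.2899.
Layer 1: σ at base = K_a1 γ₁ h₁ = 6.432 kPa; P₁ = ½×6.432×1.5 = 4.824.
Layer 2: σ_v at top = γ₁h₁ = 25.65; σ_h top = K_a2×25.65 = 7.437; σ_h base = K_a2×(25.65+19.4×1.8) = 17.56.
P₂ = ½(7.437+17.56)×1.8 = 22.50. Total P_a = 4.824+22.50 = 27.32 kN/m.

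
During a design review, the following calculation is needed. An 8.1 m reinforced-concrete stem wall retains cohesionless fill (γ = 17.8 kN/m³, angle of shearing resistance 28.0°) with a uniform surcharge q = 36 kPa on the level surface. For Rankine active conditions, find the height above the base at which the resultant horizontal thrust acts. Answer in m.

K_a = 0.3610.
Triangular part P₁ = ½K_aγH² = 210.8 at H/3 = 2.700 m; rectangular part P₂ = K_a q H = 105.3 at H/2 = 4.050 m.
ȳ = (P₁·2.700 + P₂·4.050)/(P₁+P₂) = 3.150 m.

3.15 m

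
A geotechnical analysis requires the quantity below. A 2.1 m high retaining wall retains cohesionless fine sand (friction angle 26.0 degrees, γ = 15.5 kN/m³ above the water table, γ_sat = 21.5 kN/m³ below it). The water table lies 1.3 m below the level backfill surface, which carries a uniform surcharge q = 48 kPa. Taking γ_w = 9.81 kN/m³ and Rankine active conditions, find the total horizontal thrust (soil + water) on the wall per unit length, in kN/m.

55.4 kN/m

K_a = tan²(45° − φ/2) = 0.3905.
γ' = 21.5 − 9.81 = 11.69 kN/m³. h₂ = H − d_w = 0.8 m.
σ'_h: at surface K_a·q = 18.74; at WT K_a(q+γd_w) = 26.61; at base K_a(q+γd_w+γ'h₂) = 30.26 kPa.
P₁ = ½(18.74+26.61)×1.3 = 29.48; P₂ = ½(26.61+30.26)×0.8 = 22.75; P_w = ½γ_w h₂² = 3.139.
Total = 29.48+22.75+3.139 = 55.37 kN/m.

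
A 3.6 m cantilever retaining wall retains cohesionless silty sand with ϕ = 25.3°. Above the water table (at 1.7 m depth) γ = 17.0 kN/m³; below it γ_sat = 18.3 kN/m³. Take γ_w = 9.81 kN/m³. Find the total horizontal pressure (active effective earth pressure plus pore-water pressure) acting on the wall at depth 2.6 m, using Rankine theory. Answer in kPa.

23.5 kPa

K_a = (1 − sin φ)/(1 + sin φ) = 0.4012.
γ' = 18.3 − 9.81 = 8.490 kN/m³.
Effective vertical stress at 2.6 m: σ'_v = 17.0×1.7 + 8.490×0.900 = 36.54 kPa.
σ'_h = K_a σ'_v = 0.4012 × 36.54 = 14.66 kPa; u = γ_w × 0.900 = 8.829 kPa.
Total σ_h = 14.66 + 8.829 = 23.49 kPa.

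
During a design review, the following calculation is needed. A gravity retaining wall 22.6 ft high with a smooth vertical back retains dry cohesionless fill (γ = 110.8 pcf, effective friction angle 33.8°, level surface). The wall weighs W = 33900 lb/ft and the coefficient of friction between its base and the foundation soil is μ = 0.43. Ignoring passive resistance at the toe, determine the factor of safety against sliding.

K_a = tan²(45° − 33.8°/2) = 0.2851.
P_a = ½K_aγH² = 0.5×0.2851×110.8×22.6² = 8067 lb/ft, acting at H/3 = 7.533 ft above the base.
FS_sliding = μW / P_a = 0.43×33900 / 8067 = 1.807.

1.81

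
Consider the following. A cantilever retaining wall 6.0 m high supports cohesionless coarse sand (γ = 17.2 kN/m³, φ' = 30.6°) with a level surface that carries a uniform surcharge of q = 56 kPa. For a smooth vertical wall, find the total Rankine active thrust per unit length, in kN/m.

210 kN/m

K_a = tan²(45° − φ/2) = 0.3253.
Soil triangle: ½ K_a γ H² = 0.5×0.3253×17.2×6.0² = 100.7 kN/m.
Surcharge rectangle: K_a q H = 0.3253×56×6.0 = 109.3 kN/m.
Total = 100.7 + 109.3 = 210.0 kN/m.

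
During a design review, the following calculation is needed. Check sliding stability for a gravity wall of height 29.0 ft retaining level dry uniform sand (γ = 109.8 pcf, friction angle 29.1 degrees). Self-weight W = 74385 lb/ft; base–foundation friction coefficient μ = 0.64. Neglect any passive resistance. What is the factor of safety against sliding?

K_a = tan²(45° − 29.1°/2) = 0.3456.
P_a = ½K_aγH² = 0.5×0.3456×109.8×29.0² = 15960 lb/ft, acting at H/3 = 9.667 ft above the base.
FS_sliding = μW / P_a = 0.64×74385 / 15960 = 2.984.

2.98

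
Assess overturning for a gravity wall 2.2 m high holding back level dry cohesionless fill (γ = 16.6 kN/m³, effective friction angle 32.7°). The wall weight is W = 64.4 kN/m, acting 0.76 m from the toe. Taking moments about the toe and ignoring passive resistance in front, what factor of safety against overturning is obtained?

5.57

K_a = tan²(45° − 32.7°/2) = 0.2985.
P_a = ½K_aγH² = 0.5×0.2985×16.6×2.2² = 11.99 kN/m, acting at H/3 = 0.7333 m above the base.
Overturning moment M_o = P_a × H/3 = 11.99 × 0.7333 = 8.794.
Resisting moment M_r = W × 0.76 = 64.4 × 0.76 = 48.94.
FS_overturning = M_r/M_o = 48.94/8.794 = 5.566.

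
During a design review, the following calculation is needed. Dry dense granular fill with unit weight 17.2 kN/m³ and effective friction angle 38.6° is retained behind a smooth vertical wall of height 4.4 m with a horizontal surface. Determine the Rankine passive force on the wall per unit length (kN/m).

K_p = tan²(45° + φ/2) = 4.317.
P_p = ½ K_p γ H² = 0.5 × 4.317 × 17.2 × 4.4² = 718.8 kN/m.

719 kN/m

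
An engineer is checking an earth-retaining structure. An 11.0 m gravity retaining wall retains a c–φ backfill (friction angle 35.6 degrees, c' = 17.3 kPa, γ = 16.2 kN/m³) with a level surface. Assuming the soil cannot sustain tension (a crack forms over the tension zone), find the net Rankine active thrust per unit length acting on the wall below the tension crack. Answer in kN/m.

100 kN/m

K_a = 0.2641; √K_a = 0.5139.
Tension-crack depth z_c = 2c/(γ√K_a) = 2×17.3/(16.2×0.5139) = 4.156 m.
σ_a at base = K_a γ H − 2c√K_a = 0.2641×16.2×11.0 − 2×17.3×0.5139 = 29.28 kPa.
P_a = ½ × 29.28 × (H − z_c) = 0.5×29.28×6.844 = 100.2 kN/m.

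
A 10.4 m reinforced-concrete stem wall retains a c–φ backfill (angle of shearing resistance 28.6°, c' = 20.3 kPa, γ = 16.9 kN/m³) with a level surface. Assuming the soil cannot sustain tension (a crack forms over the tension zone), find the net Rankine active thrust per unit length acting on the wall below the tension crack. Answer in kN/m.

K_a = 0.3525; √K_a = 0.5938.
Tension-crack depth z_c = 2c/(γ√K_a) = 2×20.3/(16.9×0.5938) = 4.046 m.
σ_a at base = K_a γ H − 2c√K_a = 0.3525×16.9×10.4 − 2×20.3×0.5938 = 37.86 kPa.
P_a = ½ × 37.86 × (H − z_c) = 0.5×37.86×6.354 = 120.3 kN/m.

120 kN/m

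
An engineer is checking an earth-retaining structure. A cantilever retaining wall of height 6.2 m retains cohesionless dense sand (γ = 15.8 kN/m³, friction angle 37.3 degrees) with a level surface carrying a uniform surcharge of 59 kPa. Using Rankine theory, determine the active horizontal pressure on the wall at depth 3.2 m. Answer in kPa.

26.9 kPa

K_a = (1 − sin φ)/(1 + sin φ) = 0.2453.
σ_v = γz + q = 15.8 × 3.2 + 59 = 109.6 kPa.
σ_h = K_a σ_v = 0.2453 × 109.6 = 26.88 kPa.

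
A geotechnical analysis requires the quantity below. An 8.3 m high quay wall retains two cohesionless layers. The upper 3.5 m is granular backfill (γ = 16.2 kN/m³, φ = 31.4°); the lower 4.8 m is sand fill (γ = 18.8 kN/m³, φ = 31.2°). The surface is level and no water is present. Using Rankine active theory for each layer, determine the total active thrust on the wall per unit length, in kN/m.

186 kN/m

K_a1 = tan²(45°−31.4°/2) = 0.3149; K_a2 = tan²(45°−31.2°/2) = 0.3175.
Layer 1: σ at base = K_a1 γ₁ h₁ = 17.86 kPa; P₁ = ½×17.86×3.5 = 31.25.
Layer 2: σ_v at top = γ₁h₁ = 56.70; σ_h top = K_a2×56.70 = 18.00; σ_h base = K_a2×(56.70+18.8×4.8) = 46.65.
P₂ = ½(18.00+46.65)×4.8 = 155.2. Total P_a = 31.25+155.2 = 186.4 kN/m.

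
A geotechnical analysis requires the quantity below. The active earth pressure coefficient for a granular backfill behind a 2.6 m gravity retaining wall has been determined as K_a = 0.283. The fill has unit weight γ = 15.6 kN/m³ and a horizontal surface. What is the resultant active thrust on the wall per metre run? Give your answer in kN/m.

14.9 kN/m

P = ½ K_a γ H² = 0.5 × 0.283 × 15.6 × 2.6² = 14.92 kN/m.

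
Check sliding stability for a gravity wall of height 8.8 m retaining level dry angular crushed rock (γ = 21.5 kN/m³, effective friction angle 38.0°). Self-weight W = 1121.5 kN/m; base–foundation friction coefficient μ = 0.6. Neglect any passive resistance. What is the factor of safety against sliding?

3.40

K_a = tan²(45° − 38.0°/2) = 0.2379.
P_a = ½K_aγH² = 0.5×0.2379×21.5×8.8² = 198.0 kN/m, acting at H/3 = 2.933 m above the base.
FS_sliding = μW / P_a = 0.6×1121.5 / 198.0 = 3.398.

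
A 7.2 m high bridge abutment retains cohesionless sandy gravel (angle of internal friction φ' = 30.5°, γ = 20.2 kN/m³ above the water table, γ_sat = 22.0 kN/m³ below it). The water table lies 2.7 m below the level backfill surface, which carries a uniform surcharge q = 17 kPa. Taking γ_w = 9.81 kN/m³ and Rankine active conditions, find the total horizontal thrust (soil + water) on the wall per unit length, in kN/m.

284 kN/m

K_a = tan²(45° − φ/2) = 0.3267.
γ' = 22.0 − 9.81 = 12.19 kN/m³. h₂ = H − d_w = 4.5 m.
σ'_h: at surface K_a·q = 5.553; at WT K_a(q+γd_w) = 23.37; at base K_a(q+γd_w+γ'h₂) = 41.29 kPa.
P₁ = ½(5.553+23.37)×2.7 = 39.05; P₂ = ½(23.37+41.29)×4.5 = 145.5; P_w = ½γ_w h₂² = 99.33.
Total = 39.05+145.5+99.33 = 283.9 kN/m.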